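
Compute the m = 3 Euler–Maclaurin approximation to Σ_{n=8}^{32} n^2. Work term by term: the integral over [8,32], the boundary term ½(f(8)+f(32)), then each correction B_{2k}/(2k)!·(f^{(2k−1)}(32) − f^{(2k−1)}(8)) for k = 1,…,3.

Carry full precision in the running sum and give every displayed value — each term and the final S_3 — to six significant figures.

The integral term ∫_8^32 x^2 dx = 10752.0.
Endpoint term: (f(8) + f(32))/2 = (64.0000 + 1024.00)/2 = 544.000.
Running total after boundary: 11296.0.
Order-1 term: 1/12 · (64.0000 − 16.0000) = 4.00000.
Running total after k=1: 11300.0.
Order-2 term: −1/720 · (0.00000 − 0.00000) = 0.00000.
Running total after k=2: 11300.0.
Order-3 term: 1/30240 · (0.00000 − 0.00000) = 0.00000.

S_3 ≈ 11300.0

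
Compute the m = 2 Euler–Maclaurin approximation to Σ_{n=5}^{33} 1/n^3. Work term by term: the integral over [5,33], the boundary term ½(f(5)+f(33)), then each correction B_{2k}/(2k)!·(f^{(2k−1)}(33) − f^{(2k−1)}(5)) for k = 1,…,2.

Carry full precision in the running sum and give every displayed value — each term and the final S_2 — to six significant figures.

Integral: ∫_5^33 1/x^3 dx = 0.0195409.
Boundary: ½(f(5) + f(33)) = ½(0.00800000 + 2.78265e-05) = 0.00401391.
Integral + boundary = 0.0235548.
Order-1 term: 1/12 · (-2.52968e-06 − (-0.00480000)) = 0.000399789.
Partial sum through k=1: 0.0239546.
Order-2 term: −1/720 · (-4.64588e-08 − (-0.00384000)) = -5.33327e-06.

S_2 ≈ 0.0239492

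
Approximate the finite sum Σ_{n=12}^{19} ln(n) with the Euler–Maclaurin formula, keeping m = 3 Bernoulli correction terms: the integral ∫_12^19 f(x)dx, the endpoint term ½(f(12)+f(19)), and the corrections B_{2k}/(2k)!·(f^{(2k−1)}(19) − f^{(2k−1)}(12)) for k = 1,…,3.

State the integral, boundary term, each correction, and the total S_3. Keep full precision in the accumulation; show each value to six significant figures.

S_3 ≈ 21.8376

The integral term ∫_12^19 ln(x) dx = 19.1255.
Boundary: ½(f(12) + f(19)) = ½(2.48491 + 2.94444) = 2.71467.
Running total after boundary: 21.8401.
Correction k=1: B_{2}/2! · (f^{(1)}(19) − f^{(1)}(12)) = 1/12 · (0.0526316 − 0.0833333) = -0.00255848.
After k=1: 21.8376.
Correction k=2: B_{4}/4! · (f^{(3)}(19) − f^{(3)}(12)) = −1/720 · (0.000291588 − 0.00115741) = 1.20253e-06.
After k=2: 21.8376.
Correction k=3: B_{6}/6! · (f^{(5)}(19) − f^{(5)}(12)) = 1/30240 · (9.69267e-06 − 9.64506e-05) = -2.86898e-09.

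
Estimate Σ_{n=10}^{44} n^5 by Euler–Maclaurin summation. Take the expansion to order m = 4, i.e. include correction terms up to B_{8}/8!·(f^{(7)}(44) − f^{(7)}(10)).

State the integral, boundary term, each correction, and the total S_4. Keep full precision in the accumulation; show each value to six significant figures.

S_4 ≈ 1.29328e+09

∫_10^44 x^5 dx evaluates to 1.20922e+09.
Boundary: ½(f(10) + f(44)) = ½(100000 + 1.64916e+08) = 8.25081e+07.
Running total after boundary: 1.29173e+09.
Order-1 term: 1/12 · (1.87405e+07 − 50000.0) = 1.55754e+06.
Partial sum through k=1: 1.29328e+09.
Order-2 term: −1/720 · (116160 − 6000.00) = -153.000.
Partial sum through k=2: 1.29328e+09.
Order-3 term: 1/30240 · (120.000 − 120.000) = 0.00000.
Partial sum through k=3: 1.29328e+09.
Order-4 term: −1/1209600 · (0.00000 − 0.00000) = 0.00000.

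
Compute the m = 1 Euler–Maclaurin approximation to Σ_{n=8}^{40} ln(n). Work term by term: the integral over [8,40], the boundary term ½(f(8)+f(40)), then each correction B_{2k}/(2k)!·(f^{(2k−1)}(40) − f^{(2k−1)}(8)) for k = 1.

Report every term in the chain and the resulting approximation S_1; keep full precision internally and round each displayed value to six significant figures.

S_1 ≈ 101.795

∫_8^40 ln(x) dx evaluates to 98.9196.
½[f(8) + f(40)] = ½[2.07944 + 3.68888] = 2.88416.
Running total after boundary: 101.804.
k=1: B_{2}/(2)! × [f^{(1)}(40) − f^{(1)}(8)] = 1/12 × (0.0250000 − 0.125000) = -0.00833333.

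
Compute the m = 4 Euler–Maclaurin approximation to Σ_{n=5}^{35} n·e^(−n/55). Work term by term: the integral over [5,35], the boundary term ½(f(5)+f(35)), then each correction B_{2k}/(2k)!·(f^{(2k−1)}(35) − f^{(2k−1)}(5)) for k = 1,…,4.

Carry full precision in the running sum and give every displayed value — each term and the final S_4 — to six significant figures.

S_4 ≈ 405.117

∫_5^35 x·e^(−x/55) dx evaluates to 393.626.
Endpoint term: (f(5) + f(35))/2 = (4.56550 + 18.5225)/2 = 11.5440.
So far: 405.170.
Order-1 term: 1/12 · (0.192441 − 0.830092) = -0.0531375.
After k=1: 405.117.
Order-2 term: −1/720 · (0.000413510 − 0.000878113) = 6.45282e-07.
After k=2: 405.117.
Order-3 term: 1/30240 · (2.52365e-07 − 4.89857e-07) = -7.85357e-12.
After k=3: 405.117.
Order-4 term: −1/1209600 · (1.21663e-10 − 2.27910e-10) = 8.78362e-17.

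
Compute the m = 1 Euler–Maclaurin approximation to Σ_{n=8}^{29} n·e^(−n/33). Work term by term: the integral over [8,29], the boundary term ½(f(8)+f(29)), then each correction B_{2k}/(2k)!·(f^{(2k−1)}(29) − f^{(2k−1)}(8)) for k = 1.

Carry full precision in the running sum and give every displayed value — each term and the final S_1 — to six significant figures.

∫_8^29 x·e^(−x/33) dx evaluates to 212.055.
Endpoint term: (f(8) + f(29))/2 = (6.27779 + 12.0433)/2 = 9.16054.
So far: 221.216.
k=1: B_{2}/(2)! × [f^{(1)}(29) − f^{(1)}(8)] = 1/12 × (0.0503377 − 0.594487) = -0.0453458.

S_1 ≈ 221.171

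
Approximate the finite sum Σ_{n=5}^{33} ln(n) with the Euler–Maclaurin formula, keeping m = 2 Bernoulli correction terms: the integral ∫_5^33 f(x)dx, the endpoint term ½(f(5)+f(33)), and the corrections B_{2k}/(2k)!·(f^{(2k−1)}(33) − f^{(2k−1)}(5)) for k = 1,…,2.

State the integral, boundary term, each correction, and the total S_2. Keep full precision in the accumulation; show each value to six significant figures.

Integral: ∫_5^33 ln(x) dx = 79.3376.
½[f(5) + f(33)] = ½[1.60944 + 3.49651] = 2.55297.
Running total after boundary: 81.8905.
k=1: B_{2}/(2)! × [f^{(1)}(33) − f^{(1)}(5)] = 1/12 × (0.0303030 − 0.200000) = -0.0141414.
Running total after k=1: 81.8764.
k=2: B_{4}/(4)! × [f^{(3)}(33) − f^{(3)}(5)] = −1/720 × (5.56529e-05 − 0.0160000) = 2.21449e-05.

S_2 ≈ 81.8764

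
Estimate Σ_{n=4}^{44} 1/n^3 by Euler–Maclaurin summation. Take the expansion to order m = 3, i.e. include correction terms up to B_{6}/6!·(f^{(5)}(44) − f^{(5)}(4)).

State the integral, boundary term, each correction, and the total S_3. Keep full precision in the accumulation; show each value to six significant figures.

The integral term ∫_4^44 1/x^3 dx = 0.0309917.
Endpoint term: (f(4) + f(44))/2 = (0.0156250 + 1.17393e-05)/2 = 0.00781837.
So far: 0.0388101.
Order-1 term: 1/12 · (-8.00406e-07 − (-0.0117188)) = 0.000976496.
After k=1: 0.0397866.
Order-2 term: −1/720 · (-8.26866e-09 − (-0.0146484)) = -2.03450e-05.
After k=2: 0.0397663.
Order-3 term: 1/30240 · (-1.79382e-10 − (-0.0384521)) = 1.27157e-06.

S_3 ≈ 0.0397675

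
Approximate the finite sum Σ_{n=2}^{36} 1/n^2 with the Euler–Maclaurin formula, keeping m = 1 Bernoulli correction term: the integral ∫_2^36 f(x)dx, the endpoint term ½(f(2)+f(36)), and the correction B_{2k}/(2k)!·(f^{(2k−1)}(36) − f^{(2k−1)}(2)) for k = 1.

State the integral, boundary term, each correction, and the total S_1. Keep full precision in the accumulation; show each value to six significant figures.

S_1 ≈ 0.618438

∫_2^36 1/x^2 dx evaluates to 0.472222.
½[f(2) + f(36)] = ½[0.250000 + 0.000771605] = 0.125386.
Running total after boundary: 0.597608.
k=1: B_{2}/(2)! × [f^{(1)}(36) − f^{(1)}(2)] = 1/12 × (-4.28669e-05 − (-0.250000)) = 0.0208298.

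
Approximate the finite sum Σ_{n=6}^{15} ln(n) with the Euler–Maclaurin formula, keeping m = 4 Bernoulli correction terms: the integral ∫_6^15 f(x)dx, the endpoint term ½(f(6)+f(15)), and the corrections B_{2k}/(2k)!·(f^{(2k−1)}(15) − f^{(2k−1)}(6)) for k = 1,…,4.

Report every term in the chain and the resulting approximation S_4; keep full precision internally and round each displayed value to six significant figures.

S_4 ≈ 23.1118

Integral: ∫_6^15 ln(x) dx = 20.8702.
Boundary: ½(f(6) + f(15)) = ½(1.79176 + 2.70805) = 2.24990.
Running total after boundary: 23.1201.
Order-1 term: 1/12 · (0.0666667 − 0.166667) = -0.00833333.
Running total after k=1: 23.1118.
Order-2 term: −1/720 · (0.000592593 − 0.00925926) = 1.20370e-05.
Running total after k=2: 23.1118.
Order-3 term: 1/30240 · (3.16049e-05 − 0.00308642) = -1.01019e-07.
Running total after k=3: 23.1118.
Order-4 term: −1/1209600 · (4.21399e-06 − 0.00257202) = 2.12285e-09.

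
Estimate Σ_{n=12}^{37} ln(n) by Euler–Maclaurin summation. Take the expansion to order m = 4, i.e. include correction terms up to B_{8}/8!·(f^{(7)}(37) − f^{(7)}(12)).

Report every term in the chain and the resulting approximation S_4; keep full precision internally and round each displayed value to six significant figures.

S_4 ≈ 81.8283

∫_12^37 ln(x) dx evaluates to 78.7851.
½[f(12) + f(37)] = ½[2.48491 + 3.61092] = 3.04791.
Running total after boundary: 81.8330.
k=1: B_{2}/(2)! × [f^{(1)}(37) − f^{(1)}(12)] = 1/12 × (0.0270270 − 0.0833333) = -0.00469219.
Partial sum through k=1: 81.8283.
k=2: B_{4}/(4)! × [f^{(3)}(37) − f^{(3)}(12)] = −1/720 × (3.94843e-05 − 0.00115741) = 1.55267e-06.
Partial sum through k=2: 81.8283.
k=3: B_{6}/(6)! × [f^{(5)}(37) − f^{(5)}(12)] = 1/30240 × (3.46101e-07 − 9.64506e-05) = -3.17806e-09.
Partial sum through k=3: 81.8283.
k=4: B_{8}/(8)! × [f^{(7)}(37) − f^{(7)}(12)] = −1/1209600 × (7.58439e-09 − 2.00939e-05) = 1.66057e-11.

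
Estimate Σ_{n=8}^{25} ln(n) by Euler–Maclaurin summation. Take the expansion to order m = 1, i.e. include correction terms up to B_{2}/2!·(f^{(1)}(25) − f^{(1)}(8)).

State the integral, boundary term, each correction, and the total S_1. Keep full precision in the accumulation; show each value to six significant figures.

Integral: ∫_8^25 ln(x) dx = 46.8364.
Boundary: ½(f(8) + f(25)) = ½(2.07944 + 3.21888) = 2.64916.
Integral + boundary = 49.4855.
Correction k=1: B_{2}/2! · (f^{(1)}(25) − f^{(1)}(8)) = 1/12 · (0.0400000 − 0.125000) = -0.00708333.

S_1 ≈ 49.4784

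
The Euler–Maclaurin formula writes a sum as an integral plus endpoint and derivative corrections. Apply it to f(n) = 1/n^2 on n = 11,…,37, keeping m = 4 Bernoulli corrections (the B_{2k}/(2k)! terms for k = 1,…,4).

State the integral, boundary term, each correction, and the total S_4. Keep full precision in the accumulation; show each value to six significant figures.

S_4 ≈ 0.0685012

∫_11^37 1/x^2 dx evaluates to 0.0638821.
½[f(11) + f(37)] = ½[0.00826446 + 0.000730460] = 0.00449746.
So far: 0.0683795.
k=1: B_{2}/(2)! × [f^{(1)}(37) − f^{(1)}(11)] = 1/12 × (-3.94843e-05 − (-0.00150263)) = 0.000121929.
Partial sum through k=1: 0.0685015.
k=2: B_{4}/(4)! × [f^{(3)}(37) − f^{(3)}(11)] = −1/720 × (-3.46101e-07 − (-0.000149021)) = -2.06493e-07.
Partial sum through k=2: 0.0685012.
k=3: B_{6}/(6)! × [f^{(5)}(37) − f^{(5)}(11)] = 1/30240 × (-7.58439e-09 − (-3.69474e-05)) = 1.22155e-09.
Partial sum through k=3: 0.0685012.
k=4: B_{8}/(8)! × [f^{(7)}(37) − f^{(7)}(11)] = −1/1209600 × (-3.10245e-10 − (-1.70996e-05)) = -1.41363e-11.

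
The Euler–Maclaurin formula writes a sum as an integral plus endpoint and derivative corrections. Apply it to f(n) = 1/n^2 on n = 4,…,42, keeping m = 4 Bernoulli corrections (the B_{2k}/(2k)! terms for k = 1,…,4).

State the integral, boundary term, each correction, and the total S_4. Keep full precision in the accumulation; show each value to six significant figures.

S_4 ≈ 0.260295

Integral: ∫_4^42 1/x^2 dx = 0.226190.
Endpoint term: (f(4) + f(42))/2 = (0.0625000 + 0.000566893)/2 = 0.0315334.
So far: 0.257724.
Order-1 term: 1/12 · (-2.69949e-05 − (-0.0312500)) = 0.00260192.
Running total after k=1: 0.260326.
Order-2 term: −1/720 · (-1.83639e-07 − (-0.0234375)) = -3.25518e-05.
Running total after k=2: 0.260293.
Order-3 term: 1/30240 · (-3.12311e-09 − (-0.0439453)) = 1.45322e-06.
Running total after k=3: 0.260295.
Order-4 term: −1/1209600 · (-9.91464e-11 − (-0.153809)) = -1.27157e-07.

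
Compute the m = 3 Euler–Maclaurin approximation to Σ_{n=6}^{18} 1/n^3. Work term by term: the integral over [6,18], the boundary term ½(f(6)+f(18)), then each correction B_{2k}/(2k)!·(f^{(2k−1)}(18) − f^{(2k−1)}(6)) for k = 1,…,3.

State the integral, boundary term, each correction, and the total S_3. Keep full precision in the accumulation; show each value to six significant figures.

S_3 ≈ 0.0149350

Integral: ∫_6^18 1/x^3 dx = 0.0123457.
Endpoint term: (f(6) + f(18))/2 = (0.00462963 + 0.000171468)/2 = 0.00240055.
Integral + boundary = 0.0147462.
k=1: B_{2}/(2)! × [f^{(1)}(18) − f^{(1)}(6)] = 1/12 × (-2.85780e-05 − (-0.00231481)) = 0.000190520.
After k=1: 0.0149367.
k=2: B_{4}/(4)! × [f^{(3)}(18) − f^{(3)}(6)] = −1/720 × (-1.76407e-06 − (-0.00128601)) = -1.78367e-06.
After k=2: 0.0149350.
k=3: B_{6}/(6)! × [f^{(5)}(18) − f^{(5)}(6)] = 1/30240 × (-2.28676e-07 − (-0.00150034)) = 4.96070e-08.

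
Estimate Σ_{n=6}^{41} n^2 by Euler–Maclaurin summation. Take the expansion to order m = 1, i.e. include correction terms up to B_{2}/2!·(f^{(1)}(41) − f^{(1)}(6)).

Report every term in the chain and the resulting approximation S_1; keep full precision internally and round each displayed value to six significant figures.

∫_6^41 x^2 dx evaluates to 22901.7.
½[f(6) + f(41)] = ½[36.0000 + 1681.00] = 858.500.
Running total after boundary: 23760.2.
Order-1 term: 1/12 · (82.0000 − 12.0000) = 5.83333.

S_1 ≈ 23766.0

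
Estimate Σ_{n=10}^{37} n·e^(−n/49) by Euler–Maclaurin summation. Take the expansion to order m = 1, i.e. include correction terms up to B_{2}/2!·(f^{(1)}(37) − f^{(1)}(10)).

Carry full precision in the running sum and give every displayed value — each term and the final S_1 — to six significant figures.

S_1 ≈ 389.613

Integral: ∫_10^37 x·e^(−x/49) dx = 376.887.
½[f(10) + f(37)] = ½[8.15396 + 17.3886] = 12.7713.
Integral + boundary = 389.658.
Correction k=1: B_{2}/2! · (f^{(1)}(37) − f^{(1)}(10)) = 1/12 · (0.115093 − 0.648988) = -0.0444913.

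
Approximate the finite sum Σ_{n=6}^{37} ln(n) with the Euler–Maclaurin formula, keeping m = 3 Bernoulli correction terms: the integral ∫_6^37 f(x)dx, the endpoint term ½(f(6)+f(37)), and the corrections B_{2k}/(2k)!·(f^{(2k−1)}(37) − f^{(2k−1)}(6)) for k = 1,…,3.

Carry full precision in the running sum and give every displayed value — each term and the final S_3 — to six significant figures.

S_3 ≈ 94.5431

Integral: ∫_6^37 ln(x) dx = 91.8534.
Boundary: ½(f(6) + f(37)) = ½(1.79176 + 3.61092) = 2.70134.
So far: 94.5547.
Order-1 term: 1/12 · (0.0270270 − 0.166667) = -0.0116366.
After k=1: 94.5431.
Order-2 term: −1/720 · (3.94843e-05 − 0.00925926) = 1.28052e-05.
After k=2: 94.5431.
Order-3 term: 1/30240 · (3.46101e-07 − 0.00308642) = -1.02053e-07.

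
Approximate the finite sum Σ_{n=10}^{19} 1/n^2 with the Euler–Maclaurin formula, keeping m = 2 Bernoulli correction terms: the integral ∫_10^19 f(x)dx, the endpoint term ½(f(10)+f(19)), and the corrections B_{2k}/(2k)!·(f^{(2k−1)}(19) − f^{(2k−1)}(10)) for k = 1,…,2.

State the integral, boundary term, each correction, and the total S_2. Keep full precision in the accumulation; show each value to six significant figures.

S_2 ≈ 0.0538955

∫_10^19 1/x^2 dx evaluates to 0.0473684.
Boundary: ½(f(10) + f(19)) = ½(0.0100000 + 0.00277008) = 0.00638504.
Integral + boundary = 0.0537535.
Order-1 term: 1/12 · (-0.000291588 − (-0.00200000)) = 0.000142368.
Partial sum through k=1: 0.0538958.
Order-2 term: −1/720 · (-9.69267e-06 − (-0.000240000)) = -3.19871e-07.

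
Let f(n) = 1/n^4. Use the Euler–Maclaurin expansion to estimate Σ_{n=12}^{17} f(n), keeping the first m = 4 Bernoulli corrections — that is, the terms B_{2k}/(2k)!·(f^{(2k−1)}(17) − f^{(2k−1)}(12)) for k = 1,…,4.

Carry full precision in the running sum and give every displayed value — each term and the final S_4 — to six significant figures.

∫_12^17 1/x^4 dx evaluates to 0.000125054.
Endpoint term: (f(12) + f(17))/2 = (4.82253e-05 + 1.19730e-05)/2 = 3.00992e-05.
Running total after boundary: 0.000155153.
Correction k=1: B_{2}/2! · (f^{(1)}(17) − f^{(1)}(12)) = 1/12 · (-2.81719e-06 − (-1.60751e-05)) = 1.10483e-06.
Partial sum through k=1: 0.000156258.
Correction k=2: B_{4}/4! · (f^{(3)}(17) − f^{(3)}(12)) = −1/720 · (-2.92441e-07 − (-3.34898e-06)) = -4.24519e-09.
Partial sum through k=2: 0.000156254.
Correction k=3: B_{6}/6! · (f^{(5)}(17) − f^{(5)}(12)) = 1/30240 · (-5.66668e-08 − (-1.30238e-06)) = 4.11943e-11.
Partial sum through k=3: 0.000156254.
Correction k=4: B_{8}/8! · (f^{(7)}(17) − f^{(7)}(12)) = −1/1209600 · (-1.76471e-08 − (-8.13988e-07)) = -6.58351e-13.

S_4 ≈ 0.000156254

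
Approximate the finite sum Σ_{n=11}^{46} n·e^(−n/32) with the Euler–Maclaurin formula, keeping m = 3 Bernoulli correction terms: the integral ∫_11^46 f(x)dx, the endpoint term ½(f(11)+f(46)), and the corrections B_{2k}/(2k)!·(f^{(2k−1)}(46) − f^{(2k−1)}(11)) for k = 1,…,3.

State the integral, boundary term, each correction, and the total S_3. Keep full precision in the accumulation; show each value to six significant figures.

∫_11^46 x·e^(−x/32) dx evaluates to 382.878.
Endpoint term: (f(11) + f(46))/2 = (7.80017 + 10.9260)/2 = 9.36306.
Running total after boundary: 392.241.
Correction k=1: B_{2}/2! · (f^{(1)}(46) − f^{(1)}(11)) = 1/12 · (-0.103915 − 0.465351) = -0.0474389.
Running total after k=1: 392.194.
Correction k=2: B_{4}/4! · (f^{(3)}(46) − f^{(3)}(11)) = −1/720 · (0.000362428 − 0.00183942) = 2.05137e-06.
Running total after k=2: 392.194.
Correction k=3: B_{6}/6! · (f^{(5)}(46) − f^{(5)}(11)) = 1/30240 · (8.06969e-07 − 3.14882e-06) = -7.74421e-11.

S_3 ≈ 392.194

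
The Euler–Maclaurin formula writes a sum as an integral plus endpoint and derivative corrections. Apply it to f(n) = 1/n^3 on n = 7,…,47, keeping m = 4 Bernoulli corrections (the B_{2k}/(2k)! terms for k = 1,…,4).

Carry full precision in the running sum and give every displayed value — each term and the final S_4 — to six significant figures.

The integral term ∫_7^47 1/x^3 dx = 0.00997773.
½[f(7) + f(47)] = ½[0.00291545 + 9.63178e-06] = 0.00146254.
Integral + boundary = 0.0114403.
k=1: B_{2}/(2)! × [f^{(1)}(47) − f^{(1)}(7)] = 1/12 × (-6.14794e-07 − (-0.00124948)) = 0.000104072.
After k=1: 0.0115443.
k=2: B_{4}/(4)! × [f^{(3)}(47) − f^{(3)}(7)] = −1/720 × (-5.56627e-09 − (-0.000509992)) = -7.08314e-07.
After k=2: 0.0115436.
k=3: B_{6}/(6)! × [f^{(5)}(47) − f^{(5)}(7)] = 1/30240 × (-1.05832e-10 − (-0.000437136)) = 1.44555e-08.
After k=3: 0.0115437.
k=4: B_{8}/(8)! × [f^{(7)}(47) − f^{(7)}(7)] = −1/1209600 × (-3.44949e-12 − (-0.000642322)) = -5.31020e-10.

S_4 ≈ 0.0115437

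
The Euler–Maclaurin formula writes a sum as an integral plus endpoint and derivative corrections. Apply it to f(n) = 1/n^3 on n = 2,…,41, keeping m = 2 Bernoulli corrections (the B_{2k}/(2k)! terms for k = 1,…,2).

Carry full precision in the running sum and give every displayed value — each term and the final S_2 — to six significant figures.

∫_2^41 1/x^3 dx evaluates to 0.124703.
Endpoint term: (f(2) + f(41))/2 = (0.125000 + 1.45094e-05)/2 = 0.0625073.
Running total after boundary: 0.187210.
Order-1 term: 1/12 · (-1.06166e-06 − (-0.187500)) = 0.0156249.
Running total after k=1: 0.202835.
Order-2 term: −1/720 · (-1.26313e-08 − (-0.937500)) = -0.00130208.

S_2 ≈ 0.201533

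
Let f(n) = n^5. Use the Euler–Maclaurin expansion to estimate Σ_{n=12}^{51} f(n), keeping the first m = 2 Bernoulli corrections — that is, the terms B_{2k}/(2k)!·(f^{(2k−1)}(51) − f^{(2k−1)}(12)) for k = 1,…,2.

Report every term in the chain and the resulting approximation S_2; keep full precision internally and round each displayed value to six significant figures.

S_2 ≈ 3.10766e+09

Integral: ∫_12^51 x^5 dx = 2.93222e+09.
Boundary: ½(f(12) + f(51)) = ½(248832 + 3.45025e+08) = 1.72637e+08.
Integral + boundary = 3.10485e+09.
Correction k=1: B_{2}/2! · (f^{(1)}(51) − f^{(1)}(12)) = 1/12 · (3.38260e+07 − 103680) = 2.81019e+06.
Partial sum through k=1: 3.10766e+09.
Correction k=2: B_{4}/4! · (f^{(3)}(51) − f^{(3)}(12)) = −1/720 · (156060 − 8640.00) = -204.750.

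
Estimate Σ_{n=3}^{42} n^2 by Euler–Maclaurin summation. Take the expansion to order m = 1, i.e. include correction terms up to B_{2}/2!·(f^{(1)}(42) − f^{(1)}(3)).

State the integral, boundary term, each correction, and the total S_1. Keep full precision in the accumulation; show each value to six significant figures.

S_1 ≈ 25580.0

The integral term ∫_3^42 x^2 dx = 24687.0.
Boundary: ½(f(3) + f(42)) = ½(9.00000 + 1764.00) = 886.500.
Integral + boundary = 25573.5.
k=1: B_{2}/(2)! × [f^{(1)}(42) − f^{(1)}(3)] = 1/12 × (84.0000 − 6.00000) = 6.50000.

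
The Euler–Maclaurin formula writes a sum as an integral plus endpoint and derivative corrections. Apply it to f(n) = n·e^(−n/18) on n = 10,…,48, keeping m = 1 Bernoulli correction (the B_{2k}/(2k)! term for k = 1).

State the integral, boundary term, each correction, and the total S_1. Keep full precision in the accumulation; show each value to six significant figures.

S_1 ≈ 211.131

∫_10^48 x·e^(−x/18) dx evaluates to 206.625.
½[f(10) + f(48)] = ½[5.73753 + 3.33521] = 4.53637.
Integral + boundary = 211.162.
k=1: B_{2}/(2)! × [f^{(1)}(48) − f^{(1)}(10)] = 1/12 × (-0.115806 − 0.255002) = -0.0309006.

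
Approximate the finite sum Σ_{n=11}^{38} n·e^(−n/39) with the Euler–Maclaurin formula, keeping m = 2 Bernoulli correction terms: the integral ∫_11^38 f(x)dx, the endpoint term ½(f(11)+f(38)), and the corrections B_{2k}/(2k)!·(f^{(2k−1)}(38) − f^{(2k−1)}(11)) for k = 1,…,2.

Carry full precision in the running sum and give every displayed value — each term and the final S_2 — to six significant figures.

S_2 ≈ 348.599

The integral term ∫_11^38 x·e^(−x/39) dx = 337.323.
Endpoint term: (f(11) + f(38))/2 = (8.29659 + 14.3425)/2 = 11.3195.
Integral + boundary = 348.643.
k=1: B_{2}/(2)! × [f^{(1)}(38) − f^{(1)}(11)] = 1/12 × (0.00967780 − 0.541502) = -0.0443187.
After k=1: 348.599.
k=2: B_{4}/(4)! × [f^{(3)}(38) − f^{(3)}(11)] = −1/720 × (0.000502660 − 0.00134778) = 1.17378e-06.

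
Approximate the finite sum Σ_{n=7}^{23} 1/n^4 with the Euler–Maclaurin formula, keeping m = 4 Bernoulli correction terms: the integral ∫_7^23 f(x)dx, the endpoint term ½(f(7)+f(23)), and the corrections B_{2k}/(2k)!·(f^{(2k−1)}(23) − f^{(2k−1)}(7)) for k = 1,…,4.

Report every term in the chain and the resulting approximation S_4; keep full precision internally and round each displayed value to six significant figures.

S_4 ≈ 0.00117404

∫_7^23 1/x^4 dx evaluates to 0.000944421.
Endpoint term: (f(7) + f(23))/2 = (0.000416493 + 3.57346e-06)/2 = 0.000210033.
Integral + boundary = 0.00115445.
Order-1 term: 1/12 · (-6.21471e-07 − (-0.000237996)) = 1.97812e-05.
Running total after k=1: 0.00117424.
Order-2 term: −1/720 · (-3.52441e-08 − (-0.000145712)) = -2.02329e-07.
Running total after k=2: 0.00117403.
Order-3 term: 1/30240 · (-3.73094e-09 − (-0.000166528)) = 5.50675e-09.
Running total after k=3: 0.00117404.
Order-4 term: −1/1209600 · (-6.34754e-10 − (-0.000305868)) = -2.52866e-10.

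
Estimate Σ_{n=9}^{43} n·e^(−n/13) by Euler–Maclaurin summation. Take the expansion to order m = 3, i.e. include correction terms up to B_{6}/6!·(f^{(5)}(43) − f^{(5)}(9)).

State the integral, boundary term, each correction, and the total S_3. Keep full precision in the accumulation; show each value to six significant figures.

∫_9^43 x·e^(−x/13) dx evaluates to 116.475.
½[f(9) + f(43)] = ½[4.50378 + 1.57382] = 3.03880.
So far: 119.514.
k=1: B_{2}/(2)! × [f^{(1)}(43) − f^{(1)}(9)] = 1/12 × (-0.0844628 − 0.153975) = -0.0198698.
After k=1: 119.494.
k=2: B_{4}/(4)! × [f^{(3)}(43) − f^{(3)}(9)] = −1/720 × (-6.66373e-05 − 0.00683323) = 9.58314e-06.
After k=2: 119.494.
k=3: B_{6}/(6)! × [f^{(5)}(43) − f^{(5)}(9)] = 1/30240 × (2.16867e-06 − 7.54755e-05) = -2.42417e-09.

S_3 ≈ 119.494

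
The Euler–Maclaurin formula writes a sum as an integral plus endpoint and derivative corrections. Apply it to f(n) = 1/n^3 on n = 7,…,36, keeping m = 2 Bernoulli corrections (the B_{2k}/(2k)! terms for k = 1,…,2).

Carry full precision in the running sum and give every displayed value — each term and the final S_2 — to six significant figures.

The integral term ∫_7^36 1/x^3 dx = 0.00981828.
½[f(7) + f(36)] = ½[0.00291545 + 2.14335e-05] = 0.00146844.
Running total after boundary: 0.0112867.
Order-1 term: 1/12 · (-1.78612e-06 − (-0.00124948)) = 0.000103974.
Partial sum through k=1: 0.0113907.
Order-2 term: −1/720 · (-2.75636e-08 − (-0.000509992)) = -7.08283e-07.

S_2 ≈ 0.0113900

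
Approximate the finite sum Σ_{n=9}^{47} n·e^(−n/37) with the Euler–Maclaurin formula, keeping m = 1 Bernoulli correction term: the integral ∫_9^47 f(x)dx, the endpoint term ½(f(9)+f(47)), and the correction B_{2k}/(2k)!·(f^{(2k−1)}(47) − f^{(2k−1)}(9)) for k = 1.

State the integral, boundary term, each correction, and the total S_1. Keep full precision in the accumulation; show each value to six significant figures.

The integral term ∫_9^47 x·e^(−x/37) dx = 461.917.
Boundary: ½(f(9) + f(47)) = ½(7.05673 + 13.1955) = 10.1261.
So far: 472.043.
k=1: B_{2}/(2)! × [f^{(1)}(47) − f^{(1)}(9)] = 1/12 × (-0.0758799 − 0.593358) = -0.0557699.

S_1 ≈ 471.987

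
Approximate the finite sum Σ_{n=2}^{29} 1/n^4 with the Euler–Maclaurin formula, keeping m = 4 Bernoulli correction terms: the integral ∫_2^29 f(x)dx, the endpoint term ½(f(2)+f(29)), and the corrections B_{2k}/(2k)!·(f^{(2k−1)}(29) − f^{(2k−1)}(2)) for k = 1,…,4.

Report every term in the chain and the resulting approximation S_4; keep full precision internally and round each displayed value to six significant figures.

Integral: ∫_2^29 1/x^4 dx = 0.0416530.
Boundary: ½(f(2) + f(29)) = ½(0.0625000 + 1.41387e-06) = 0.0312507.
Running total after boundary: 0.0729037.
Correction k=1: B_{2}/2! · (f^{(1)}(29) − f^{(1)}(2)) = 1/12 · (-1.95016e-07 − (-0.125000)) = 0.0104167.
Partial sum through k=1: 0.0833204.
Correction k=2: B_{4}/4! · (f^{(3)}(29) − f^{(3)}(2)) = −1/720 · (-6.95657e-09 − (-0.937500)) = -0.00130208.
Partial sum through k=2: 0.0820183.
Correction k=3: B_{6}/6! · (f^{(5)}(29) − f^{(5)}(2)) = 1/30240 · (-4.63220e-10 − (-13.1250)) = 0.000434028.
Partial sum through k=3: 0.0824523.
Correction k=4: B_{8}/8! · (f^{(7)}(29) − f^{(7)}(2)) = −1/1209600 · (-4.95717e-11 − (-295.312)) = -0.000244141.

S_4 ≈ 0.0822082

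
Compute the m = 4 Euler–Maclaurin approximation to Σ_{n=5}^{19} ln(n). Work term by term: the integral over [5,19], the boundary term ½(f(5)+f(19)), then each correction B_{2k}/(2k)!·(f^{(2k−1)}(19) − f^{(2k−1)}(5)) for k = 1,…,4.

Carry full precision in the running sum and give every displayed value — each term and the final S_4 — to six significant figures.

The integral term ∫_5^19 ln(x) dx = 33.8972.
½[f(5) + f(19)] = ½[1.60944 + 2.94444] = 2.27694.
Integral + boundary = 36.1741.
Order-1 term: 1/12 · (0.0526316 − 0.200000) = -0.0122807.
After k=1: 36.1618.
Order-2 term: −1/720 · (0.000291588 − 0.0160000) = 2.18172e-05.
After k=2: 36.1618.
Order-3 term: 1/30240 · (9.69267e-06 − 0.00768000) = -2.53648e-07.
After k=3: 36.1618.
Order-4 term: −1/1209600 · (8.05485e-07 − 0.00921600) = 7.61838e-09.

S_4 ≈ 36.1618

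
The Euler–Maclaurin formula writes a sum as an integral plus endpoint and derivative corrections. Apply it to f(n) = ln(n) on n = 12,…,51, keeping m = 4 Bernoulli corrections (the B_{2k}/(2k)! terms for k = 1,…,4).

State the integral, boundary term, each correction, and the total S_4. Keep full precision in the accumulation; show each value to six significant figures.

∫_12^51 ln(x) dx evaluates to 131.704.
½[f(12) + f(51)] = ½[2.48491 + 3.93183] = 3.20837.
Running total after boundary: 134.913.
Correction k=1: B_{2}/2! · (f^{(1)}(51) − f^{(1)}(12)) = 1/12 · (0.0196078 − 0.0833333) = -0.00531046.
Partial sum through k=1: 134.907.
Correction k=2: B_{4}/4! · (f^{(3)}(51) − f^{(3)}(12)) = −1/720 · (1.50772e-05 − 0.00115741) = 1.58657e-06.
Partial sum through k=2: 134.907.
Correction k=3: B_{6}/6! · (f^{(5)}(51) − f^{(5)}(12)) = 1/30240 · (6.95601e-08 − 9.64506e-05) = -3.18720e-09.
Partial sum through k=3: 134.907.
Correction k=4: B_{8}/8! · (f^{(7)}(51) − f^{(7)}(12)) = −1/1209600 · (8.02308e-10 − 2.00939e-05) = 1.66113e-11.

S_4 ≈ 134.907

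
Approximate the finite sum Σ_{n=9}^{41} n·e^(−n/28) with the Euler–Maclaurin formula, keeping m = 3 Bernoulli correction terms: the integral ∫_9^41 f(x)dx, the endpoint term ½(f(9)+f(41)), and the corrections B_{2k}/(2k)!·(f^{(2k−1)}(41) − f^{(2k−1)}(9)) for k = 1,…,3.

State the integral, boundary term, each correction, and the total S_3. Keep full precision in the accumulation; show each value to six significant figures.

The integral term ∫_9^41 x·e^(−x/28) dx = 304.455.
½[f(9) + f(41)] = ½[6.52601 + 9.48097] = 8.00349.
So far: 312.458.
Correction k=1: B_{2}/2! · (f^{(1)}(41) − f^{(1)}(9)) = 1/12 · (-0.107363 − 0.492041) = -0.0499503.
After k=1: 312.408.
Correction k=2: B_{4}/4! · (f^{(3)}(41) − f^{(3)}(9)) = −1/720 · (0.000452963 − 0.00247738) = 2.81169e-06.
After k=2: 312.408.
Correction k=3: B_{6}/6! · (f^{(5)}(41) − f^{(5)}(9)) = 1/30240 · (1.33019e-06 − 5.51933e-06) = -1.38530e-10.

S_3 ≈ 312.408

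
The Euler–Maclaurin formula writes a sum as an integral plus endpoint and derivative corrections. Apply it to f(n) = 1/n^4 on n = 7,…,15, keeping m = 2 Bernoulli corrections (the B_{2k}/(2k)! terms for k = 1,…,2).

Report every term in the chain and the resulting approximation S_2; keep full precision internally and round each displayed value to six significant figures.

S_2 ≈ 0.00111037

Integral: ∫_7^15 1/x^4 dx = 0.000873052.
Endpoint term: (f(7) + f(15))/2 = (0.000416493 + 1.97531e-05)/2 = 0.000218123.
So far: 0.00109117.
Correction k=1: B_{2}/2! · (f^{(1)}(15) − f^{(1)}(7)) = 1/12 · (-5.26749e-06 − (-0.000237996)) = 1.93940e-05.
Partial sum through k=1: 0.00111057.
Correction k=2: B_{4}/4! · (f^{(3)}(15) − f^{(3)}(7)) = −1/720 · (-7.02332e-07 − (-0.000145712)) = -2.01402e-07.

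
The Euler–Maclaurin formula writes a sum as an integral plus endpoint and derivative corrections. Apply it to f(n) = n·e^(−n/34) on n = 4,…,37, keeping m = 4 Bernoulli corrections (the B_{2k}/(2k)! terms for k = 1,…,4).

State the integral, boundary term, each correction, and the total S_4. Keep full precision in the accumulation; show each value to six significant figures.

The integral term ∫_4^37 x·e^(−x/34) dx = 335.540.
Boundary: ½(f(4) + f(37)) = ½(3.55604 + 12.4620) = 8.00901.
So far: 343.549.
Order-1 term: 1/12 · (-0.0297186 − 0.784420) = -0.0678449.
After k=1: 343.482.
Order-2 term: −1/720 · (0.000557009 − 0.00221664) = 2.30505e-06.
After k=2: 343.482.
Order-3 term: 1/30240 · (9.85922e-07 − 3.24803e-06) = -7.48052e-11.
After k=3: 343.482.
Order-4 term: −1/1209600 · (1.28893e-09 − 3.96068e-09) = 2.20879e-15.

S_4 ≈ 343.482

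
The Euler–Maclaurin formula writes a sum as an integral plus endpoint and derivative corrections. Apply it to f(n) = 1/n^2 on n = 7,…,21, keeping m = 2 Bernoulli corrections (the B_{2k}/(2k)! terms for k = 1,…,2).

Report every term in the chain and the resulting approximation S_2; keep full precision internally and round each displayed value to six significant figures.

S_2 ≈ 0.107042

The integral term ∫_7^21 1/x^2 dx = 0.0952381.
½[f(7) + f(21)] = ½[0.0204082 + 0.00226757] = 0.0113379.
Running total after boundary: 0.106576.
Correction k=1: B_{2}/2! · (f^{(1)}(21) − f^{(1)}(7)) = 1/12 · (-0.000215959 − (-0.00583090)) = 0.000467912.
After k=1: 0.107044.
Correction k=2: B_{4}/4! · (f^{(3)}(21) − f^{(3)}(7)) = −1/720 · (-5.87645e-06 − (-0.00142798)) = -1.97514e-06.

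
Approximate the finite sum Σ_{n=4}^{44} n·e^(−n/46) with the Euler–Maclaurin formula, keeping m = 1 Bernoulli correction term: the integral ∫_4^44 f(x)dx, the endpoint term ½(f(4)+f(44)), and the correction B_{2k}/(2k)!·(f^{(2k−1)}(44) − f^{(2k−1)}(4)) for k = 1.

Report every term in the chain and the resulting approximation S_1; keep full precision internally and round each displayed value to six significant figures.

S_1 ≈ 527.967

Integral: ∫_4^44 x·e^(−x/46) dx = 517.749.
½[f(4) + f(44)] = ½[3.66687 + 16.9060] = 10.2864.
Running total after boundary: 528.036.
Order-1 term: 1/12 · (0.0167055 − 0.837002) = -0.0683581.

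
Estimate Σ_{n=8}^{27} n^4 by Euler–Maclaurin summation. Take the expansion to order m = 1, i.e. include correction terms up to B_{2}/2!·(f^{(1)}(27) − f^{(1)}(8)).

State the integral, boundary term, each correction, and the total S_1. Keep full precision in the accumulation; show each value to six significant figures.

S_1 ≈ 3.13739e+06

The integral term ∫_8^27 x^4 dx = 2.86323e+06.
Endpoint term: (f(8) + f(27))/2 = (4096.00 + 531441)/2 = 267768.
Integral + boundary = 3.13100e+06.
k=1: B_{2}/(2)! × [f^{(1)}(27) − f^{(1)}(8)] = 1/12 × (78732.0 − 2048.00) = 6390.33.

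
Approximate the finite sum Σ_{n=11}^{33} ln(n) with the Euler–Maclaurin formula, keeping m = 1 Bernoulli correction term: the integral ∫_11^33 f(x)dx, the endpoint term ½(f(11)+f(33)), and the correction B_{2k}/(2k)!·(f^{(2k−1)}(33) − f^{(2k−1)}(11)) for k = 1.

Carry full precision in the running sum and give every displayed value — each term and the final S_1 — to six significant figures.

S_1 ≈ 69.9501

Integral: ∫_11^33 ln(x) dx = 67.0079.
Boundary: ½(f(11) + f(33)) = ½(2.39790 + 3.49651) = 2.94720.
Integral + boundary = 69.9551.
Correction k=1: B_{2}/2! · (f^{(1)}(33) − f^{(1)}(11)) = 1/12 · (0.0303030 − 0.0909091) = -0.00505051.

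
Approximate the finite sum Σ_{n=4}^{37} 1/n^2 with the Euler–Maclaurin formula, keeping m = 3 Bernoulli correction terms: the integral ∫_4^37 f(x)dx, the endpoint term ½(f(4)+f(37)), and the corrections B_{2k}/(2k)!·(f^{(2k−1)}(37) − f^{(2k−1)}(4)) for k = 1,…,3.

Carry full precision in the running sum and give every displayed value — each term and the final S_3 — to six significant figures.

S_3 ≈ 0.257158

The integral term ∫_4^37 1/x^2 dx = 0.222973.
Boundary: ½(f(4) + f(37)) = ½(0.0625000 + 0.000730460) = 0.0316152.
Running total after boundary: 0.254588.
Correction k=1: B_{2}/2! · (f^{(1)}(37) − f^{(1)}(4)) = 1/12 · (-3.94843e-05 − (-0.0312500)) = 0.00260088.
Running total after k=1: 0.257189.
Correction k=2: B_{4}/4! · (f^{(3)}(37) − f^{(3)}(4)) = −1/720 · (-3.46101e-07 − (-0.0234375)) = -3.25516e-05.
Running total after k=2: 0.257157.
Correction k=3: B_{6}/6! · (f^{(5)}(37) − f^{(5)}(4)) = 1/30240 · (-7.58439e-09 − (-0.0439453)) = 1.45322e-06.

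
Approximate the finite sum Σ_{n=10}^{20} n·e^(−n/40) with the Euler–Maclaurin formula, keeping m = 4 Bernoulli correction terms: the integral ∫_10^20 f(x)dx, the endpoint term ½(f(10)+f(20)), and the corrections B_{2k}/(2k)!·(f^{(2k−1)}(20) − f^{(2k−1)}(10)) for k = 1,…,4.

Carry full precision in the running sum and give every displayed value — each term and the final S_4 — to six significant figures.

The integral term ∫_10^20 x·e^(−x/40) dx = 101.928.
½[f(10) + f(20)] = ½[7.78801 + 12.1306] = 9.95931.
Running total after boundary: 111.887.
Correction k=1: B_{2}/2! · (f^{(1)}(20) − f^{(1)}(10)) = 1/12 · (0.303265 − 0.584101) = -0.0234029.
After k=1: 111.864.
Correction k=2: B_{4}/4! · (f^{(3)}(20) − f^{(3)}(10)) = −1/720 · (0.000947704 − 0.00133856) = 5.42861e-07.
After k=2: 111.864.
Correction k=3: B_{6}/6! · (f^{(5)}(20) − f^{(5)}(10)) = 1/30240 · (1.06617e-06 − 1.44504e-06) = -1.25289e-11.
After k=3: 111.864.
Correction k=4: B_{8}/8! · (f^{(7)}(20) − f^{(7)}(10)) = −1/1209600 · (9.62512e-10 − 1.28342e-09) = 2.65304e-16.

S_4 ≈ 111.864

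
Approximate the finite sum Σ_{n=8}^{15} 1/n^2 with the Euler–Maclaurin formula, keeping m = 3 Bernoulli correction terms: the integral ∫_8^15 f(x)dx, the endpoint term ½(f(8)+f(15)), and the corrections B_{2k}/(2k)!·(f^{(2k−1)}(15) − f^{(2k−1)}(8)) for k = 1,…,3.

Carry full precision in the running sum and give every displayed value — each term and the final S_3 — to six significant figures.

Integral: ∫_8^15 1/x^2 dx = 0.0583333.
Endpoint term: (f(8) + f(15))/2 = (0.0156250 + 0.00444444)/2 = 0.0100347.
Integral + boundary = 0.0683681.
Correction k=1: B_{2}/2! · (f^{(1)}(15) − f^{(1)}(8)) = 1/12 · (-0.000592593 − (-0.00390625)) = 0.000276138.
Partial sum through k=1: 0.0686442.
Correction k=2: B_{4}/4! · (f^{(3)}(15) − f^{(3)}(8)) = −1/720 · (-3.16049e-05 − (-0.000732422)) = -9.73357e-07.
Partial sum through k=2: 0.0686432.
Correction k=3: B_{6}/6! · (f^{(5)}(15) − f^{(5)}(8)) = 1/30240 · (-4.21399e-06 − (-0.000343323)) = 1.12139e-08.

S_3 ≈ 0.0686432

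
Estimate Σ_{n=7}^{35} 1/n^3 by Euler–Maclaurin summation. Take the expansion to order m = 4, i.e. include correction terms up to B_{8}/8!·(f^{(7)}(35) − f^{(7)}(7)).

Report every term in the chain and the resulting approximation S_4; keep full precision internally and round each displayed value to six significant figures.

S_4 ≈ 0.0113686

Integral: ∫_7^35 1/x^3 dx = 0.00979592.
Boundary: ½(f(7) + f(35)) = ½(0.00291545 + 2.33236e-05) = 0.00146939.
So far: 0.0112653.
k=1: B_{2}/(2)! × [f^{(1)}(35) − f^{(1)}(7)] = 1/12 × (-1.99917e-06 − (-0.00124948)) = 0.000103957.
After k=1: 0.0113693.
k=2: B_{4}/(4)! × [f^{(3)}(35) − f^{(3)}(7)] = −1/720 × (-3.26395e-08 − (-0.000509992)) = -7.08276e-07.
After k=2: 0.0113686.
k=3: B_{6}/(6)! × [f^{(5)}(35) − f^{(5)}(7)] = 1/30240 × (-1.11907e-09 − (-0.000437136)) = 1.44555e-08.
After k=3: 0.0113686.
k=4: B_{8}/(8)! × [f^{(7)}(35) − f^{(7)}(7)] = −1/1209600 × (-6.57737e-11 − (-0.000642322)) = -5.31020e-10.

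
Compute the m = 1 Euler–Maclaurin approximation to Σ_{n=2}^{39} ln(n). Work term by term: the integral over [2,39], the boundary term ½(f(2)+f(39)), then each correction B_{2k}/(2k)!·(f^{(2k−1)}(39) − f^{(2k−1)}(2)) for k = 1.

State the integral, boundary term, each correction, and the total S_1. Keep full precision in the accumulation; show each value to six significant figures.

Integral: ∫_2^39 ln(x) dx = 104.493.
½[f(2) + f(39)] = ½[0.693147 + 3.66356] = 2.17835.
So far: 106.671.
Correction k=1: B_{2}/2! · (f^{(1)}(39) − f^{(1)}(2)) = 1/12 · (0.0256410 − 0.500000) = -0.0395299.

S_1 ≈ 106.631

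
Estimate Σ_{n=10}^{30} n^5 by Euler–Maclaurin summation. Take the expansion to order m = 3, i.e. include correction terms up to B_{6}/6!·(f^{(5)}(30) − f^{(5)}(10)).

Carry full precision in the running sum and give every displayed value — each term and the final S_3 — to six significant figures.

∫_10^30 x^5 dx evaluates to 1.21333e+08.
Endpoint term: (f(10) + f(30))/2 = (100000 + 2.43000e+07)/2 = 1.22000e+07.
Integral + boundary = 1.33533e+08.
Correction k=1: B_{2}/2! · (f^{(1)}(30) − f^{(1)}(10)) = 1/12 · (4.05000e+06 − 50000.0) = 333333.
After k=1: 1.33867e+08.
Correction k=2: B_{4}/4! · (f^{(3)}(30) − f^{(3)}(10)) = −1/720 · (54000.0 − 6000.00) = -66.6667.
After k=2: 1.33867e+08.
Correction k=3: B_{6}/6! · (f^{(5)}(30) − f^{(5)}(10)) = 1/30240 · (120.000 − 120.000) = 0.00000.

S_3 ≈ 1.33867e+08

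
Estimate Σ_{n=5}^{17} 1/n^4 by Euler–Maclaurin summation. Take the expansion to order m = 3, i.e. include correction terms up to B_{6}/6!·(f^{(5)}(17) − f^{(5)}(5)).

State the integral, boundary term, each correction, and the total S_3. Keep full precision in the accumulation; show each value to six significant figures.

Integral: ∫_5^17 1/x^4 dx = 0.00259882.
½[f(5) + f(17)] = ½[0.00160000 + 1.19730e-05] = 0.000805987.
So far: 0.00340481.
Order-1 term: 1/12 · (-2.81719e-06 − (-0.00128000)) = 0.000106432.
After k=1: 0.00351124.
Order-2 term: −1/720 · (-2.92441e-07 − (-0.00153600)) = -2.13293e-06.
After k=2: 0.00350910.
Order-3 term: 1/30240 · (-5.66668e-08 − (-0.00344064)) = 1.13776e-07.

S_3 ≈ 0.00350922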